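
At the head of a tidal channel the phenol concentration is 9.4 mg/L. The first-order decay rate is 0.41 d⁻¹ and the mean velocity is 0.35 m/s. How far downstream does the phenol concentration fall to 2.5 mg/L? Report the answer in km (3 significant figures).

From C = C₀·e^(−kt), t = ln(C₀/C)/k = ln(9.4/2.5)/0.41 = 1.324/0.41 = 3.23 d.
Distance = v·t = 0.35 m/s × 2.791e+05 s = 9.768e+04 m = 97.68 km.

97.7 km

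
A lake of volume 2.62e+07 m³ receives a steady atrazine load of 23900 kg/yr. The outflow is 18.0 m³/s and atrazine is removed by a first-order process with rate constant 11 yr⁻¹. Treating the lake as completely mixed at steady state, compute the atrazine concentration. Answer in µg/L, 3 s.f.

Outflow Q = 18.0 m³/s × 3.156e+07 s/yr = 5.68e+08 m³/yr.
Steady-state CSTR mass balance: W = Q·C + k·V·C, so C = W/(Q + kV).
Q + kV = 5.68e+08 + 11·2.62e+07 = 8.562e+08 m³/yr.
C = 23900/8.562e+08 = 2.791e-05 kg/m³ = 0.02791 mg/L = 27.91 µg/L.

27.9 µg/L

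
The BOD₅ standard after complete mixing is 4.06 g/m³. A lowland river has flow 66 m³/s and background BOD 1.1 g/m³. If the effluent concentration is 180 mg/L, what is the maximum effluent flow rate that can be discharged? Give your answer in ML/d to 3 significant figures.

Mass balance at complete mixing: C_std·(Q_w + Q_r) = Q_w·C_e + Q_r·C_b.
Rearranging, Q_w = Q_r·(C_std − C_b)/(C_e − C_std) = 66·(4.06 − 1.1) / (180 − 4.06) = 1.11 m³/s.
= 95.94 ML/d.

95.9 ML/d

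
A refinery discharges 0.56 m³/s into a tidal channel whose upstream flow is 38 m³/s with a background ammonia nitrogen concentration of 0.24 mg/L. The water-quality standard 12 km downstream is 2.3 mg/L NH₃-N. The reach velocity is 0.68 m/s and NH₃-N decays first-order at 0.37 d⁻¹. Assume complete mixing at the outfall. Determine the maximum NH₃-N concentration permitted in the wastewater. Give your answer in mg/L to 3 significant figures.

155 mg/L

Travel time to the compliance point: t = 1.2e+04/0.68 = 1.765e+04 s = 0.2042 d; decay factor exp(−0.37·0.2042) = 0.9272.
So the concentration just after mixing may be at most 2.3/0.9272 = 2.481 mg/L.
Mass balance: 2.481·38.56 = 0.56·Cₑ + 38·0.24.
Cₑ = (95.65 − 9.12) / 0.56 = 154.5 mg/L.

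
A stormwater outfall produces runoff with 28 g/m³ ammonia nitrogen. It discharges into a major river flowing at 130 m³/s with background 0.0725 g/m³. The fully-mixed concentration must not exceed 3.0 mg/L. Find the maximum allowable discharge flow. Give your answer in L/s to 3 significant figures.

Mass balance at complete mixing: C_std·(Q_w + Q_r) = Q_w·C_e + Q_r·C_b.
Rearranging, Q_w = Q_r·(C_std − C_b)/(C_e − C_std) = 130·(3 − 0.0725) / (28 − 3) = 15.22 m³/s.
= 1.522e+04 L/s.

15200 L/s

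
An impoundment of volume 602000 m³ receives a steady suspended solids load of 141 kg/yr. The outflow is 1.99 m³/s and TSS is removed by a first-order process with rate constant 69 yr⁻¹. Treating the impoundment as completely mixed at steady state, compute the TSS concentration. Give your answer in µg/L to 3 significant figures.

Outflow Q = 1.99 m³/s × 3.156e+07 s/yr = 6.28e+07 m³/yr.
Steady-state CSTR mass balance: W = Q·C + k·V·C, so C = W/(Q + kV).
Q + kV = 6.28e+07 + 69·602000 = 1.043e+08 m³/yr.
C = 141/1.043e+08 = 1.351e-06 kg/m³ = 0.001351 mg/L = 1.351 µg/L.

1.35 µg/L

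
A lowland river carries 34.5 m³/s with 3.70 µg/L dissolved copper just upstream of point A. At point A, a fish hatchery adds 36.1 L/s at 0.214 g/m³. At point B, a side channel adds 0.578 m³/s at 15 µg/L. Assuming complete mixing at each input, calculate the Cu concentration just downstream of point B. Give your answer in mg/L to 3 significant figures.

3.70 µg/L = 0.0037 mg/L.
36.1 L/s = 0.0361 m³/s.
After input A: C = (34.5·0.0037 + 0.0361·0.214) / 34.54 = 0.00392 mg/L.
15 µg/L = 0.015 mg/L.
After input B: C = (34.54·0.00392 + 0.578·0.015) / 35.11 = 0.004102 mg/L.

0.00410 mg/L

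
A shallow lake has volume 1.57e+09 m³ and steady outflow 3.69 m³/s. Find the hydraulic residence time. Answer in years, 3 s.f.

Q = 3.69 m³/s × 3.156e+07 s/yr = 1.164e+08 m³/yr.
Hydraulic residence time τ = V/Q = 1.57e+09/1.164e+08 = 13.48 yr.

13.5 yr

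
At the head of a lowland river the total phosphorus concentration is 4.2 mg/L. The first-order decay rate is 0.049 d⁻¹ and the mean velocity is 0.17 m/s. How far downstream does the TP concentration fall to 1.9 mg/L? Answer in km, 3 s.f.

From C = C₀·e^(−kt), t = ln(C₀/C)/k = ln(4.2/1.9)/0.049 = 0.7932/0.049 = 16.19 d.
Distance = v·t = 0.17 m/s × 1.399e+06 s = 2.378e+05 m = 237.8 km.

238 km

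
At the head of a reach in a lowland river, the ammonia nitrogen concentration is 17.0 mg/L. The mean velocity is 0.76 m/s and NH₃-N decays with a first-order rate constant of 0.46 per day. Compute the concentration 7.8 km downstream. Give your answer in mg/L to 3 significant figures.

Travel time t = 7.8 km / 0.76 m/s = 7800/0.76 = 1.026e+04 s = 0.1188 d.
First-order decay: C = 17.0·exp(−0.46·0.1188) = 17.0·0.9468 = 16.1 mg/L.

16.1 mg/L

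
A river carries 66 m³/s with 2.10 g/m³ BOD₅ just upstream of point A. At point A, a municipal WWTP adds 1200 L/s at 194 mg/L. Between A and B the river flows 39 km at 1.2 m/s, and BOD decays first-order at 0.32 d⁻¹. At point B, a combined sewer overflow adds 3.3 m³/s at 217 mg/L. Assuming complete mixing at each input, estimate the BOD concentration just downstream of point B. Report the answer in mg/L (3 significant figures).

1200 L/s = 1.2 m³/s.
After input A: C = (66·2.1 + 1.2·194) / 67.2 = 5.527 mg/L.
Over the 39 km reach to input B (t = 3.25e+04 s = 0.3762 d), decay gives C = 5.527·exp(−0.32·0.3762) = 4.9 mg/L.
After input B: C = (67.2·4.9 + 3.3·217) / 70.5 = 14.83 mg/L.

14.8 mg/L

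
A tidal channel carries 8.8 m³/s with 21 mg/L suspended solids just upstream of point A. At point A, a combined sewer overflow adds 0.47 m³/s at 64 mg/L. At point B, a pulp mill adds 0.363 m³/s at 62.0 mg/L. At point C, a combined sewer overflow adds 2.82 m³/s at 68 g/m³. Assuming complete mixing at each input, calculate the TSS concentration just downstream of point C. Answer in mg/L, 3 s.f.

After input A: C = (8.8·21 + 0.47·64) / 9.27 = 23.18 mg/L.
After input B: C = (9.27·23.18 + 0.363·62) / 9.633 = 24.64 mg/L.
After input C: C = (9.633·24.64 + 2.82·68) / 12.45 = 34.46 mg/L.

34.5 mg/L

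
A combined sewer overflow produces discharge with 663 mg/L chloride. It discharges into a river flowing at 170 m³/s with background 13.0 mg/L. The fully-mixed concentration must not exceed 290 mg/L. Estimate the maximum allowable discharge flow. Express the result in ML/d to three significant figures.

10900 ML/d

Mass balance at complete mixing: C_std·(Q_w + Q_r) = Q_w·C_e + Q_r·C_b.
Rearranging, Q_w = Q_r·(C_std − C_b)/(C_e − C_std) = 170·(290 − 13) / (663 − 290) = 126.2 m³/s.
= 1.091e+04 ML/d.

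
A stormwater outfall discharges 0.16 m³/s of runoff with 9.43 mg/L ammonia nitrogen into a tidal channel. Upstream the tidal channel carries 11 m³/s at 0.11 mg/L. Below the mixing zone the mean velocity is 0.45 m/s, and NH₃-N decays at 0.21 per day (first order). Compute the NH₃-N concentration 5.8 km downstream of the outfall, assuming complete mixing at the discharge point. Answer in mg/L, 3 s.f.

0.236 mg/L

After complete mixing, C₀ = (0.16·9.43 + 11·0.11) / 11.16 = 0.2436 mg/L.
Travel time t = 5800 m / 0.45 m/s = 1.289e+04 s = 0.1492 d.
C = 0.2436·exp(−0.21·0.1492) = 0.2436·0.9692 = 0.2361 mg/L.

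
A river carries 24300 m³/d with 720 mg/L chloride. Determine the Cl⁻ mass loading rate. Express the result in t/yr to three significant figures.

24300 m³/d = 0.2812 m³/s.
Mass flux = Q·C = 0.2812 m³/s × 720 g/m³ = 202.5 g/s.
= 202.5 g/s × 31.56 = 6390 t/yr.

6390 t/yr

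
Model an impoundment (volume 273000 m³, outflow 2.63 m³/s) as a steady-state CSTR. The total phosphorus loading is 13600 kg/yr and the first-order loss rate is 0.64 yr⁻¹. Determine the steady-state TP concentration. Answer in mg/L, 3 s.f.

Outflow Q = 2.63 m³/s × 3.156e+07 s/yr = 8.3e+07 m³/yr.
Steady-state CSTR mass balance: W = Q·C + k·V·C, so C = W/(Q + kV).
Q + kV = 8.3e+07 + 0.64·273000 = 8.317e+07 m³/yr.
C = 13600/8.317e+07 = 0.0001635 kg/m³ = 0.1635 mg/L.

0.164 mg/L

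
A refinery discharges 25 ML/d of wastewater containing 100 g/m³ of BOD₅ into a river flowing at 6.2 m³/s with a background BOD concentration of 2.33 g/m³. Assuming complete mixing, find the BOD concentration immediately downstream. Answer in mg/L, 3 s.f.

6.68 mg/L

25 ML/d = 0.2894 m³/s.
Flow-weighted mixing gives C = (0.2894·100 + 6.2·2.33) / (0.2894 + 6.2) = 43.38/6.489 = 6.685 mg/L.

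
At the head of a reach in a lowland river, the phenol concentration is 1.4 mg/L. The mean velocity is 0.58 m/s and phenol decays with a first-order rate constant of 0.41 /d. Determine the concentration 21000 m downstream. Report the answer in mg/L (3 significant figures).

1.18 mg/L

Travel time t = 21000 m / 0.58 m/s = 2.1e+04/0.58 = 3.621e+04 s = 0.4191 d.
First-order decay: C = 1.4·exp(−0.41·0.4191) = 1.4·0.8421 = 1.179 mg/L.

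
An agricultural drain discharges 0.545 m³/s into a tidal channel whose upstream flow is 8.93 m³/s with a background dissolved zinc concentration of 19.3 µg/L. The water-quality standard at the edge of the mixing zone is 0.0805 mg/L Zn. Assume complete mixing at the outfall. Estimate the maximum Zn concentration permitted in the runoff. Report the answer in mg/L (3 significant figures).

1.08 mg/L

19.3 µg/L = 0.0193 mg/L.
Mass balance: 0.0805·9.475 = 0.545·Cₑ + 8.93·0.0193.
Cₑ = (0.7627 − 0.1723) / 0.545 = 1.083 mg/L.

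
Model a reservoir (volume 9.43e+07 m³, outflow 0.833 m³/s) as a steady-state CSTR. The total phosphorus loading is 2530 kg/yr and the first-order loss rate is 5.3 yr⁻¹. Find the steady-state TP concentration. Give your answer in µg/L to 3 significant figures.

4.81 µg/L

Outflow Q = 0.833 m³/s × 3.156e+07 s/yr = 2.629e+07 m³/yr.
Steady-state CSTR mass balance: W = Q·C + k·V·C, so C = W/(Q + kV).
Q + kV = 2.629e+07 + 5.3·9.43e+07 = 5.261e+08 m³/yr.
C = 2530/5.261e+08 = 4.809e-06 kg/m³ = 0.004809 mg/L = 4.809 µg/L.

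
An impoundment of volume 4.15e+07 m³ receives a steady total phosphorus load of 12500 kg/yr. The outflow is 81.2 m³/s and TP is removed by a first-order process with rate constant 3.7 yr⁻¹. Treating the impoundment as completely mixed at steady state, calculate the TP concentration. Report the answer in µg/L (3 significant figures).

Outflow Q = 81.2 m³/s × 3.156e+07 s/yr = 2.562e+09 m³/yr.
Steady-state CSTR mass balance: W = Q·C + k·V·C, so C = W/(Q + kV).
Q + kV = 2.562e+09 + 3.7·4.15e+07 = 2.716e+09 m³/yr.
C = 12500/2.716e+09 = 4.602e-06 kg/m³ = 0.004602 mg/L = 4.602 µg/L.

4.60 µg/L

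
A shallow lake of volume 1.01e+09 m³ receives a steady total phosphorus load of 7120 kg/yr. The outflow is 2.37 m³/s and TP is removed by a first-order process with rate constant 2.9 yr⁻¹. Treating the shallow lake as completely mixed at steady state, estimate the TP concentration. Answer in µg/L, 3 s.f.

Outflow Q = 2.37 m³/s × 3.156e+07 s/yr = 7.479e+07 m³/yr.
Steady-state CSTR mass balance: W = Q·C + k·V·C, so C = W/(Q + kV).
Q + kV = 7.479e+07 + 2.9·1.01e+09 = 3.004e+09 m³/yr.
C = 7120/3.004e+09 = 2.37e-06 kg/m³ = 0.00237 mg/L = 2.37 µg/L.

2.37 µg/L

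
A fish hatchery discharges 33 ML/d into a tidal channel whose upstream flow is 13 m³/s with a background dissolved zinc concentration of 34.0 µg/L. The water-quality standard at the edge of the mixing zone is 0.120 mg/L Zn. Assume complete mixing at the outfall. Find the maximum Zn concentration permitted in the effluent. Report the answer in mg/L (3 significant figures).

3.05 mg/L

33 ML/d = 0.3819 m³/s.
34.0 µg/L = 0.034 mg/L.
Mass balance: 0.12·13.38 = 0.3819·Cₑ + 13·0.034.
Cₑ = (1.606 − 0.442) / 0.3819 = 3.047 mg/L.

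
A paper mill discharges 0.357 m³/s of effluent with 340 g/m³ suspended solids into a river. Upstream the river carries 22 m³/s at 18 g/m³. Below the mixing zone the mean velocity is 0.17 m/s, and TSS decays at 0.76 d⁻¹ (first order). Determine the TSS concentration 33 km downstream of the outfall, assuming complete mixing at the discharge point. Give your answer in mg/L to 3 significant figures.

After complete mixing, C₀ = (0.357·340 + 22·18) / 22.36 = 23.14 mg/L.
Travel time t = 3.3e+04 m / 0.17 m/s = 1.941e+05 s = 2.247 d.
C = 23.14·exp(−0.76·2.247) = 23.14·0.1813 = 4.196 mg/L.

4.20 mg/L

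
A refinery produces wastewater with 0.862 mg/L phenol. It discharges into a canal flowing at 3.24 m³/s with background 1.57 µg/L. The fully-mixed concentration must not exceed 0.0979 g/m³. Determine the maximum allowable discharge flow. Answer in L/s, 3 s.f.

1.57 µg/L = 0.00157 mg/L.
Mass balance at complete mixing: C_std·(Q_w + Q_r) = Q_w·C_e + Q_r·C_b.
Rearranging, Q_w = Q_r·(C_std − C_b)/(C_e − C_std) = 3.24·(0.0979 − 0.00157) / (0.862 − 0.0979) = 0.4085 m³/s.
= 408.5 L/s.

408 L/s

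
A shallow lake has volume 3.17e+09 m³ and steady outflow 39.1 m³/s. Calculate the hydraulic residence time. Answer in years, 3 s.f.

2.57 yr

Q = 39.1 m³/s × 3.156e+07 s/yr = 1.234e+09 m³/yr.
Hydraulic residence time τ = V/Q = 3.17e+09/1.234e+09 = 2.569 yr.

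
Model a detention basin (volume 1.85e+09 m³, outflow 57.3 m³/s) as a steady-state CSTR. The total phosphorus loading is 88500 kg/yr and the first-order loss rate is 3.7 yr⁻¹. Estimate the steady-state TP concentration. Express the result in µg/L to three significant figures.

Outflow Q = 57.3 m³/s × 3.156e+07 s/yr = 1.808e+09 m³/yr.
Steady-state CSTR mass balance: W = Q·C + k·V·C, so C = W/(Q + kV).
Q + kV = 1.808e+09 + 3.7·1.85e+09 = 8.653e+09 m³/yr.
C = 88500/8.653e+09 = 1.023e-05 kg/m³ = 0.01023 mg/L = 10.23 µg/L.

10.2 µg/L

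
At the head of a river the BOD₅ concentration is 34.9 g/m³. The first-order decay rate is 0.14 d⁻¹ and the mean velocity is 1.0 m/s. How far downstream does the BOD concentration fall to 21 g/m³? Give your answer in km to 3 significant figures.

313 km

From C = C₀·e^(−kt), t = ln(C₀/C)/k = ln(34.9/21)/0.14 = 0.508/0.14 = 3.628 d.
Distance = v·t = 1.0 m/s × 3.135e+05 s = 3.135e+05 m = 313.5 km.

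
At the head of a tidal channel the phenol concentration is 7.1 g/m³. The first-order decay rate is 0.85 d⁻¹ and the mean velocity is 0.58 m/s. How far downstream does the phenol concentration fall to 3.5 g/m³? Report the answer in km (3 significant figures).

From C = C₀·e^(−kt), t = ln(C₀/C)/k = ln(7.1/3.5)/0.85 = 0.7073/0.85 = 0.8322 d.
Distance = v·t = 0.58 m/s × 7.19e+04 s = 4.17e+04 m = 41.7 km.

41.7 km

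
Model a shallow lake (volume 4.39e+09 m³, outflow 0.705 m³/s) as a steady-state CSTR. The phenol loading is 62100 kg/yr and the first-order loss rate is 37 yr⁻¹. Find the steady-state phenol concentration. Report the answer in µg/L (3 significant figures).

0.382 µg/L

Outflow Q = 0.705 m³/s × 3.156e+07 s/yr = 2.225e+07 m³/yr.
Steady-state CSTR mass balance: W = Q·C + k·V·C, so C = W/(Q + kV).
Q + kV = 2.225e+07 + 37·4.39e+09 = 1.625e+11 m³/yr.
C = 62100/1.625e+11 = 3.823e-07 kg/m³ = 0.0003823 mg/L = 0.3823 µg/L.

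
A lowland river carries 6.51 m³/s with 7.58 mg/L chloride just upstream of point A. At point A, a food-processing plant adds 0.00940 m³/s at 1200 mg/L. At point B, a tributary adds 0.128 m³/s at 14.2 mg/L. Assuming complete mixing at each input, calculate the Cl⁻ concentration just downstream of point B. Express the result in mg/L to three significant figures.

9.39 mg/L

After input A: C = (6.51·7.58 + 0.0094·1200) / 6.519 = 9.299 mg/L.
After input B: C = (6.519·9.299 + 0.128·14.2) / 6.647 = 9.394 mg/L.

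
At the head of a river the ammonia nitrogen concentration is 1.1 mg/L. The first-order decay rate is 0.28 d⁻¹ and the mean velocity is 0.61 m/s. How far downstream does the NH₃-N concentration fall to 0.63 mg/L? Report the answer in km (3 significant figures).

From C = C₀·e^(−kt), t = ln(C₀/C)/k = ln(1.1/0.63)/0.28 = 0.5573/0.28 = 1.991 d.
Distance = v·t = 0.61 m/s × 1.72e+05 s = 1.049e+05 m = 104.9 km.

105 km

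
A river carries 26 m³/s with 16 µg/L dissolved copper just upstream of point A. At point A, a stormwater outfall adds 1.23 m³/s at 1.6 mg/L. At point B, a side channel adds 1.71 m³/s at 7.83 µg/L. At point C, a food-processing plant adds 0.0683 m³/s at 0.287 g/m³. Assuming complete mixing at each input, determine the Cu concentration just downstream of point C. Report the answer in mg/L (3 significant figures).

0.0833 mg/L

16 µg/L = 0.016 mg/L.
After input A: C = (26·0.016 + 1.23·1.6) / 27.23 = 0.08755 mg/L.
7.83 µg/L = 0.00783 mg/L.
After input B: C = (27.23·0.08755 + 1.71·0.00783) / 28.94 = 0.08284 mg/L.
After input C: C = (28.94·0.08284 + 0.0683·0.287) / 29.01 = 0.08332 mg/L.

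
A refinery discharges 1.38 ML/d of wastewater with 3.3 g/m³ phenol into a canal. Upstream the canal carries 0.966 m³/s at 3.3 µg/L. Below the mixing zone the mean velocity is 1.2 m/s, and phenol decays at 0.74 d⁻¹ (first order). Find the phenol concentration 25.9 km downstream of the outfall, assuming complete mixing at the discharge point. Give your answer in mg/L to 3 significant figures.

1.38 ML/d = 0.01597 m³/s.
3.3 µg/L = 0.0033 mg/L.
After complete mixing, C₀ = (0.01597·3.3 + 0.966·0.0033) / 0.982 = 0.05692 mg/L.
Travel time t = 2.59e+04 m / 1.2 m/s = 2.158e+04 s = 0.2498 d.
C = 0.05692·exp(−0.74·0.2498) = 0.05692·0.8312 = 0.04732 mg/L.

0.0473 mg/L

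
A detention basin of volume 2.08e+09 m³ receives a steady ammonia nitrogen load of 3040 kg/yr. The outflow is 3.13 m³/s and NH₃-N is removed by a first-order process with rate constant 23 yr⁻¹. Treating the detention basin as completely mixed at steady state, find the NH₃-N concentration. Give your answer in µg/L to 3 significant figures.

0.0634 µg/L

Outflow Q = 3.13 m³/s × 3.156e+07 s/yr = 9.878e+07 m³/yr.
Steady-state CSTR mass balance: W = Q·C + k·V·C, so C = W/(Q + kV).
Q + kV = 9.878e+07 + 23·2.08e+09 = 4.794e+10 m³/yr.
C = 3040/4.794e+10 = 6.341e-08 kg/m³ = 6.341e-05 mg/L = 0.06341 µg/L.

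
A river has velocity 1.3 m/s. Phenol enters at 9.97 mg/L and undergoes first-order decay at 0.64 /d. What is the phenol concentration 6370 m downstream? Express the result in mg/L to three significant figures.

Travel time t = 6370 m / 1.3 m/s = 6370/1.3 = 4900 s = 0.05671 d.
First-order decay: C = 9.97·exp(−0.64·0.05671) = 9.97·0.9644 = 9.615 mg/L.

9.61 mg/L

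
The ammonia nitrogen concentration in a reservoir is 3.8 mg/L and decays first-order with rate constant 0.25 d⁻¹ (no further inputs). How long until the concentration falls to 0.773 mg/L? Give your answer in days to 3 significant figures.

6.37 d

t = ln(C₀/C)/k = ln(3.8/0.773)/0.25 = 1.592/0.25 = 6.37 d.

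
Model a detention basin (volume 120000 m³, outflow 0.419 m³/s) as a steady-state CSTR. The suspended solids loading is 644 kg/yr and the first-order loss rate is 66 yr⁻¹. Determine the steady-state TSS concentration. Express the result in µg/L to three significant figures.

30.5 µg/L

Outflow Q = 0.419 m³/s × 3.156e+07 s/yr = 1.322e+07 m³/yr.
Steady-state CSTR mass balance: W = Q·C + k·V·C, so C = W/(Q + kV).
Q + kV = 1.322e+07 + 66·120000 = 2.114e+07 m³/yr.
C = 644/2.114e+07 = 3.046e-05 kg/m³ = 0.03046 mg/L = 30.46 µg/L.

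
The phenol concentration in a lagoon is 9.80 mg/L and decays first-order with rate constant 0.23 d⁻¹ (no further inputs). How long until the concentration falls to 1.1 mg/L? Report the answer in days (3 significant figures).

t = ln(C₀/C)/k = ln(9.80/1.1)/0.23 = 2.187/0.23 = 9.509 d.

9.51 d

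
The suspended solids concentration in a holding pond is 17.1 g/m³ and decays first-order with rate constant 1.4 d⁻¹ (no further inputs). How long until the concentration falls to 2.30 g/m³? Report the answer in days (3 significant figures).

t = ln(C₀/C)/k = ln(17.1/2.30)/1.4 = 2.006/1.4 = 1.433 d.

1.43 d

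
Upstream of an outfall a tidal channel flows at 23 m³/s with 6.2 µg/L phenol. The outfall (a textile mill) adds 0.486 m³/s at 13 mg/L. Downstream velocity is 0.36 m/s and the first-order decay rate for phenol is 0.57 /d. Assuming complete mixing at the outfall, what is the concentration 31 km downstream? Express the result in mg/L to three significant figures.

6.2 µg/L = 0.0062 mg/L.
After complete mixing, C₀ = (0.486·13 + 23·0.0062) / 23.49 = 0.2751 mg/L.
Travel time t = 3.1e+04 m / 0.36 m/s = 8.611e+04 s = 0.9967 d.
C = 0.2751·exp(−0.57·0.9967) = 0.2751·0.5666 = 0.1559 mg/L.

0.156 mg/L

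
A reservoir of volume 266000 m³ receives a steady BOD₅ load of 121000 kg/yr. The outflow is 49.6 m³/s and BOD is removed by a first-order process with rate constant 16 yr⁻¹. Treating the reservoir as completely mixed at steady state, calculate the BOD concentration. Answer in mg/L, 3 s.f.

Outflow Q = 49.6 m³/s × 3.156e+07 s/yr = 1.565e+09 m³/yr.
Steady-state CSTR mass balance: W = Q·C + k·V·C, so C = W/(Q + kV).
Q + kV = 1.565e+09 + 16·266000 = 1.57e+09 m³/yr.
C = 121000/1.57e+09 = 7.709e-05 kg/m³ = 0.07709 mg/L.

0.0771 mg/L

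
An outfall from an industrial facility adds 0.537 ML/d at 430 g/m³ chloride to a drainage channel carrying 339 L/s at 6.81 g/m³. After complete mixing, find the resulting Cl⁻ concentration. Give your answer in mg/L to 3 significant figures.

0.537 ML/d = 0.006215 m³/s.
339 L/s = 0.339 m³/s.
By mass balance at complete mixing, C = (0.006215·430 + 0.339·6.81) / (0.006215 + 0.339) = 4.981/0.3452 = 14.43 mg/L.

14.4 mg/L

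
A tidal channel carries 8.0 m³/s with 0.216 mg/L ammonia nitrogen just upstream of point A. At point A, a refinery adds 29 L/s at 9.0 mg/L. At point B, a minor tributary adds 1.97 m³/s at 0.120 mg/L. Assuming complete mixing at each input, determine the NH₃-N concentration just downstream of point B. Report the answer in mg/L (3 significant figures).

0.223 mg/L

29 L/s = 0.029 m³/s.
After input A: C = (8·0.216 + 0.029·9) / 8.029 = 0.2477 mg/L.
After input B: C = (8.029·0.2477 + 1.97·0.12) / 9.999 = 0.2226 mg/L.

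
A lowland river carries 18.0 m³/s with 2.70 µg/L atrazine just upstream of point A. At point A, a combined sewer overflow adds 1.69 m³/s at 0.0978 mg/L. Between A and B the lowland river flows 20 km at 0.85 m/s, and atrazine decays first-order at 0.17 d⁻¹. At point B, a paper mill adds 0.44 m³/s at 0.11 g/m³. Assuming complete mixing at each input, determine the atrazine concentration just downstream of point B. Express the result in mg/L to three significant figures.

2.70 µg/L = 0.0027 mg/L.
After input A: C = (18·0.0027 + 1.69·0.0978) / 19.69 = 0.01086 mg/L.
Over the 20 km reach to input B (t = 2.353e+04 s = 0.2723 d), decay gives C = 0.01086·exp(−0.17·0.2723) = 0.01037 mg/L.
After input B: C = (19.69·0.01037 + 0.44·0.11) / 20.13 = 0.01255 mg/L.

0.0125 mg/L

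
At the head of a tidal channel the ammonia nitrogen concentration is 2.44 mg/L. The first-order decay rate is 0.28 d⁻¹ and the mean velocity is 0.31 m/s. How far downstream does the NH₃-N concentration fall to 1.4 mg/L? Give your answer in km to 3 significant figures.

From C = C₀·e^(−kt), t = ln(C₀/C)/k = ln(2.44/1.4)/0.28 = 0.5555/0.28 = 1.984 d.
Distance = v·t = 0.31 m/s × 1.714e+05 s = 5.314e+04 m = 53.14 km.

53.1 km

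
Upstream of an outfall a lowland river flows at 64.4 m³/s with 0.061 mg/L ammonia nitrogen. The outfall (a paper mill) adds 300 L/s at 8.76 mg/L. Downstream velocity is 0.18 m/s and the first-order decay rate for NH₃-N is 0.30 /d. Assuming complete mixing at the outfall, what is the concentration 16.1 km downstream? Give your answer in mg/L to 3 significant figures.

300 L/s = 0.3 m³/s.
After complete mixing, C₀ = (0.3·8.76 + 64.4·0.061) / 64.7 = 0.1013 mg/L.
Travel time t = 1.61e+04 m / 0.18 m/s = 8.944e+04 s = 1.035 d.
C = 0.1013·exp(−0.30·1.035) = 0.1013·0.733 = 0.07428 mg/L.

0.0743 mg/L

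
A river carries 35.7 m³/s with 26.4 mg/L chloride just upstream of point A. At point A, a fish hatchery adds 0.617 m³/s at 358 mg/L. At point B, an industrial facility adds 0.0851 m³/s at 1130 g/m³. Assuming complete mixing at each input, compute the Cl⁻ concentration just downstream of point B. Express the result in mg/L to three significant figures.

After input A: C = (35.7·26.4 + 0.617·358) / 36.32 = 32.03 mg/L.
After input B: C = (36.32·32.03 + 0.0851·1130) / 36.4 = 34.6 mg/L.

34.6 mg/L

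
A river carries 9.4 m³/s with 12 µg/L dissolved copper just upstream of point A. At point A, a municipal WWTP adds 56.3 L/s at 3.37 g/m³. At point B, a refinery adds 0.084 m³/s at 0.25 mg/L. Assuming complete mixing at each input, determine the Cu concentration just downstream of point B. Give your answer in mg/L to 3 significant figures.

0.0339 mg/L

12 µg/L = 0.012 mg/L.
56.3 L/s = 0.0563 m³/s.
After input A: C = (9.4·0.012 + 0.0563·3.37) / 9.456 = 0.03199 mg/L.
After input B: C = (9.456·0.03199 + 0.084·0.25) / 9.54 = 0.03391 mg/L.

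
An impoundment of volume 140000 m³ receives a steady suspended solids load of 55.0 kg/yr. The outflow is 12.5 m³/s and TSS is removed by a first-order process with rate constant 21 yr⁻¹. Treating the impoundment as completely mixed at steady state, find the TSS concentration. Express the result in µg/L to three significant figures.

Outflow Q = 12.5 m³/s × 3.156e+07 s/yr = 3.945e+08 m³/yr.
Steady-state CSTR mass balance: W = Q·C + k·V·C, so C = W/(Q + kV).
Q + kV = 3.945e+08 + 21·140000 = 3.974e+08 m³/yr.
C = 55.0/3.974e+08 = 1.384e-07 kg/m³ = 0.0001384 mg/L = 0.1384 µg/L.

0.138 µg/L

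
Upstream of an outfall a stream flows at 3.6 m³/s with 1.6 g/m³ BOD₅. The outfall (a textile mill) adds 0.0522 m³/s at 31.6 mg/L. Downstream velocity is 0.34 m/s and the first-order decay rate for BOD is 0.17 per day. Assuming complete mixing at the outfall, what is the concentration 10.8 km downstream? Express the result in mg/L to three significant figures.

1.91 mg/L

After complete mixing, C₀ = (0.0522·31.6 + 3.6·1.6) / 3.652 = 2.029 mg/L.
Travel time t = 1.08e+04 m / 0.34 m/s = 3.176e+04 s = 0.3676 d.
C = 2.029·exp(−0.17·0.3676) = 2.029·0.9394 = 1.906 mg/L.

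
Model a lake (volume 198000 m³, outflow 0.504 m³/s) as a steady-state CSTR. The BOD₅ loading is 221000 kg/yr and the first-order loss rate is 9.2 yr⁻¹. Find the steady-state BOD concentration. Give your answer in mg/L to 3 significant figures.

Outflow Q = 0.504 m³/s × 3.156e+07 s/yr = 1.591e+07 m³/yr.
Steady-state CSTR mass balance: W = Q·C + k·V·C, so C = W/(Q + kV).
Q + kV = 1.591e+07 + 9.2·198000 = 1.773e+07 m³/yr.
C = 221000/1.773e+07 = 0.01247 kg/m³ = 12.47 mg/L.

12.5 mg/L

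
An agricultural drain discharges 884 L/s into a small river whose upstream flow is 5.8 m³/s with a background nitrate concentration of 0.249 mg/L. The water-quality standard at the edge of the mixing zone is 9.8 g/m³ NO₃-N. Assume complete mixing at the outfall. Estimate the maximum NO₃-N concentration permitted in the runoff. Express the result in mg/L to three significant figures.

884 L/s = 0.884 m³/s.
Mass balance: 9.8·6.684 = 0.884·Cₑ + 5.8·0.249.
Cₑ = (65.5 − 1.444) / 0.884 = 72.46 mg/L.

72.5 mg/L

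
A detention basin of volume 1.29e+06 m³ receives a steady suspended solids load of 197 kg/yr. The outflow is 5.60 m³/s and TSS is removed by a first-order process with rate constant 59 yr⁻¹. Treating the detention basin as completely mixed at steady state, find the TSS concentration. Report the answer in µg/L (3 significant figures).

Outflow Q = 5.60 m³/s × 3.156e+07 s/yr = 1.767e+08 m³/yr.
Steady-state CSTR mass balance: W = Q·C + k·V·C, so C = W/(Q + kV).
Q + kV = 1.767e+08 + 59·1.29e+06 = 2.528e+08 m³/yr.
C = 197/2.528e+08 = 7.792e-07 kg/m³ = 0.0007792 mg/L = 0.7792 µg/L.

0.779 µg/L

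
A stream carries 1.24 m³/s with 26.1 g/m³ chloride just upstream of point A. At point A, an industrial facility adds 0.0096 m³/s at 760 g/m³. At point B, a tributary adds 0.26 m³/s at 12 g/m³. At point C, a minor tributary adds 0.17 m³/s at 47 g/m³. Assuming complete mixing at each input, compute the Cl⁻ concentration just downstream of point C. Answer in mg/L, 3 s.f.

After input A: C = (1.24·26.1 + 0.0096·760) / 1.25 = 31.74 mg/L.
After input B: C = (1.25·31.74 + 0.26·12) / 1.51 = 28.34 mg/L.
After input C: C = (1.51·28.34 + 0.17·47) / 1.68 = 30.23 mg/L.

30.2 mg/L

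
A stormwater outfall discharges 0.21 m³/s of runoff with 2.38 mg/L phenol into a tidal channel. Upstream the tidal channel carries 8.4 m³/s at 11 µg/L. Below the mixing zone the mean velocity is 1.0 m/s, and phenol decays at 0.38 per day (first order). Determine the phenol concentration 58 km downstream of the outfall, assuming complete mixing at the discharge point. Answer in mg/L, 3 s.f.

11 µg/L = 0.011 mg/L.
After complete mixing, C₀ = (0.21·2.38 + 8.4·0.011) / 8.61 = 0.06878 mg/L.
Travel time t = 5.8e+04 m / 1.0 m/s = 5.8e+04 s = 0.6713 d.
C = 0.06878·exp(−0.38·0.6713) = 0.06878·0.7748 = 0.05329 mg/L.

0.0533 mg/L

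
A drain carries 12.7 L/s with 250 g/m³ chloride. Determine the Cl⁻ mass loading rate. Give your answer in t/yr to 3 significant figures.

100 t/yr

12.7 L/s = 0.0127 m³/s.
Mass flux = Q·C = 0.0127 m³/s × 250 g/m³ = 3.175 g/s.
= 3.175 g/s × 31.56 = 100.2 t/yr.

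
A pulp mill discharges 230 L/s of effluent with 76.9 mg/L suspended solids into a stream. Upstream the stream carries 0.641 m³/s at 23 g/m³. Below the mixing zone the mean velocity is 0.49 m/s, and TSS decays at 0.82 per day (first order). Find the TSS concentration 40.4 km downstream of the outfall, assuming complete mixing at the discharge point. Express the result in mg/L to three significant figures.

17.0 mg/L

230 L/s = 0.23 m³/s.
After complete mixing, C₀ = (0.23·76.9 + 0.641·23) / 0.871 = 37.23 mg/L.
Travel time t = 4.04e+04 m / 0.49 m/s = 8.245e+04 s = 0.9543 d.
C = 37.23·exp(−0.82·0.9543) = 37.23·0.4573 = 17.03 mg/L.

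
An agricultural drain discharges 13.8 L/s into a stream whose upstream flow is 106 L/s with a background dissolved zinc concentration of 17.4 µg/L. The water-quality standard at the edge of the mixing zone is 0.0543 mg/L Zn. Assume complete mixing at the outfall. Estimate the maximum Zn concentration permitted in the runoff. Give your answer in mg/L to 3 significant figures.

13.8 L/s = 0.0138 m³/s.
106 L/s = 0.106 m³/s.
17.4 µg/L = 0.0174 mg/L.
Mass balance: 0.0543·0.1198 = 0.0138·Cₑ + 0.106·0.0174.
Cₑ = (0.006505 − 0.001844) / 0.0138 = 0.3377 mg/L.

0.338 mg/L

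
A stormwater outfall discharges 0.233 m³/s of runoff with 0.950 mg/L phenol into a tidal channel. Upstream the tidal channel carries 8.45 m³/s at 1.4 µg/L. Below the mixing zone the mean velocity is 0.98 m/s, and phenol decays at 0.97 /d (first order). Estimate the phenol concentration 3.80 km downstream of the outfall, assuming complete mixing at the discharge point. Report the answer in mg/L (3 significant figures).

0.0257 mg/L

1.4 µg/L = 0.0014 mg/L.
After complete mixing, C₀ = (0.233·0.95 + 8.45·0.0014) / 8.683 = 0.02685 mg/L.
Travel time t = 3800 m / 0.98 m/s = 3878 s = 0.04488 d.
C = 0.02685·exp(−0.97·0.04488) = 0.02685·0.9574 = 0.02571 mg/L.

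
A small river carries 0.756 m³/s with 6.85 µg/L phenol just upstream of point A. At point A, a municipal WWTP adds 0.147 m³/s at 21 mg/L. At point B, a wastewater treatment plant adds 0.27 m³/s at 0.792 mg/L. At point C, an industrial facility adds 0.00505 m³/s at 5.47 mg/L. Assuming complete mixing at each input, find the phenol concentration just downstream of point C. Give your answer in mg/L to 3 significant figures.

6.85 µg/L = 0.00685 mg/L.
After input A: C = (0.756·0.00685 + 0.147·21) / 0.903 = 3.424 mg/L.
After input B: C = (0.903·3.424 + 0.27·0.792) / 1.173 = 2.818 mg/L.
After input C: C = (1.173·2.818 + 0.00505·5.47) / 1.178 = 2.83 mg/L.

2.83 mg/L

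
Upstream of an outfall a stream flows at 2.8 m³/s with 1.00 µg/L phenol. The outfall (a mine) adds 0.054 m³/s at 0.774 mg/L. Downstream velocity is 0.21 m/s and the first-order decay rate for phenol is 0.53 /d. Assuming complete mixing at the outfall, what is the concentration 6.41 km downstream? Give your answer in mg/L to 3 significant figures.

1.00 µg/L = 0.001 mg/L.
After complete mixing, C₀ = (0.054·0.774 + 2.8·0.001) / 2.854 = 0.01563 mg/L.
Travel time t = 6410 m / 0.21 m/s = 3.052e+04 s = 0.3533 d.
C = 0.01563·exp(−0.53·0.3533) = 0.01563·0.8292 = 0.01296 mg/L.

0.0130 mg/L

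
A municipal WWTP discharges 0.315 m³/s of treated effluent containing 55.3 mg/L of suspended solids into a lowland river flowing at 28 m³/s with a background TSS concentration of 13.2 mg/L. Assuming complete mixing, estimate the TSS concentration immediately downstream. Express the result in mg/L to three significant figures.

By mass balance at complete mixing, C = (0.315·55.3 + 28·13.2) / (0.315 + 28) = 387/28.32 = 13.67 mg/L.

13.7 mg/L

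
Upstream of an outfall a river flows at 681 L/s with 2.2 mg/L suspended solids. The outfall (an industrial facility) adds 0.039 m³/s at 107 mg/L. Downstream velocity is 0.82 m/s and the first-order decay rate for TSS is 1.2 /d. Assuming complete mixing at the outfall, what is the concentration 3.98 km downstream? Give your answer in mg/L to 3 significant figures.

681 L/s = 0.681 m³/s.
After complete mixing, C₀ = (0.039·107 + 0.681·2.2) / 0.72 = 7.877 mg/L.
Travel time t = 3980 m / 0.82 m/s = 4854 s = 0.05618 d.
C = 7.877·exp(−1.2·0.05618) = 7.877·0.9348 = 7.363 mg/L.

7.36 mg/L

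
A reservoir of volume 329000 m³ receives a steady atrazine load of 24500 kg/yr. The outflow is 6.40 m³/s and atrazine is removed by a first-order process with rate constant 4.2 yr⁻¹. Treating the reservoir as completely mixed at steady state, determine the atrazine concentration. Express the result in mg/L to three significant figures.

0.120 mg/L

Outflow Q = 6.40 m³/s × 3.156e+07 s/yr = 2.02e+08 m³/yr.
Steady-state CSTR mass balance: W = Q·C + k·V·C, so C = W/(Q + kV).
Q + kV = 2.02e+08 + 4.2·329000 = 2.034e+08 m³/yr.
C = 24500/2.034e+08 = 0.0001205 kg/m³ = 0.1205 mg/L.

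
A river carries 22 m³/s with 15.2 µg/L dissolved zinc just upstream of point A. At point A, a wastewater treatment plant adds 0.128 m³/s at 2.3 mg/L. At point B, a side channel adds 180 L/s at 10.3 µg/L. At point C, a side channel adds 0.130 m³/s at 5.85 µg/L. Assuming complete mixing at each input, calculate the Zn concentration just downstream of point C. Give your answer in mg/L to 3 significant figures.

0.0281 mg/L

15.2 µg/L = 0.0152 mg/L.
After input A: C = (22·0.0152 + 0.128·2.3) / 22.13 = 0.02842 mg/L.
180 L/s = 0.18 m³/s.
10.3 µg/L = 0.0103 mg/L.
After input B: C = (22.13·0.02842 + 0.18·0.0103) / 22.31 = 0.02827 mg/L.
5.85 µg/L = 0.00585 mg/L.
After input C: C = (22.31·0.02827 + 0.13·0.00585) / 22.44 = 0.02814 mg/L.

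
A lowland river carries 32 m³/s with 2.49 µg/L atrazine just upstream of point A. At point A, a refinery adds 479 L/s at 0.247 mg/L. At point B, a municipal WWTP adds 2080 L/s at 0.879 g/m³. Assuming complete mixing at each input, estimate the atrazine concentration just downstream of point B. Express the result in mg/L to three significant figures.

2.49 µg/L = 0.00249 mg/L.
479 L/s = 0.479 m³/s.
After input A: C = (32·0.00249 + 0.479·0.247) / 32.48 = 0.006096 mg/L.
2080 L/s = 2.08 m³/s.
After input B: C = (32.48·0.006096 + 2.08·0.879) / 34.56 = 0.05863 mg/L.

0.0586 mg/L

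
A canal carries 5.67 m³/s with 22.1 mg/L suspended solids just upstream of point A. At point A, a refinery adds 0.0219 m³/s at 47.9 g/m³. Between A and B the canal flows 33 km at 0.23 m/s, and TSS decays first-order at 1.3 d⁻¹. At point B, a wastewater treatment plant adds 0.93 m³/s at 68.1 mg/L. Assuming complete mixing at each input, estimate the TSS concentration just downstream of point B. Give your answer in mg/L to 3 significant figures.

11.8 mg/L

After input A: C = (5.67·22.1 + 0.0219·47.9) / 5.692 = 22.2 mg/L.
Over the 33 km reach to input B (t = 1.435e+05 s = 1.661 d), decay gives C = 22.2·exp(−1.3·1.661) = 2.563 mg/L.
After input B: C = (5.692·2.563 + 0.93·68.1) / 6.622 = 11.77 mg/L.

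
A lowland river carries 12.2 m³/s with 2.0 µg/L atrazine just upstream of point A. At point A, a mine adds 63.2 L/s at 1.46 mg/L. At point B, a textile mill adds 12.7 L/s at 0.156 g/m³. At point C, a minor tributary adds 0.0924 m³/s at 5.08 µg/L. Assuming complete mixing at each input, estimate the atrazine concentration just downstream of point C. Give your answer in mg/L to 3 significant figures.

2.0 µg/L = 0.002 mg/L.
63.2 L/s = 0.0632 m³/s.
After input A: C = (12.2·0.002 + 0.0632·1.46) / 12.26 = 0.009514 mg/L.
12.7 L/s = 0.0127 m³/s.
After input B: C = (12.26·0.009514 + 0.0127·0.156) / 12.28 = 0.009666 mg/L.
5.08 µg/L = 0.00508 mg/L.
After input C: C = (12.28·0.009666 + 0.0924·0.00508) / 12.37 = 0.009631 mg/L.

0.00963 mg/L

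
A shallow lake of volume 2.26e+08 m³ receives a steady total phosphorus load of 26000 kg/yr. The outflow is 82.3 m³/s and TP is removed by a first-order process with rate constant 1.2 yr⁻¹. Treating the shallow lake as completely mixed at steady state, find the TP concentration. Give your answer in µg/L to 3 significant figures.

Outflow Q = 82.3 m³/s × 3.156e+07 s/yr = 2.597e+09 m³/yr.
Steady-state CSTR mass balance: W = Q·C + k·V·C, so C = W/(Q + kV).
Q + kV = 2.597e+09 + 1.2·2.26e+08 = 2.868e+09 m³/yr.
C = 26000/2.868e+09 = 9.064e-06 kg/m³ = 0.009064 mg/L = 9.064 µg/L.

9.06 µg/L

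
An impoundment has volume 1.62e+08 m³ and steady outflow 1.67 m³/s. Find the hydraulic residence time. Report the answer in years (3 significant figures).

3.07 yr

Q = 1.67 m³/s × 3.156e+07 s/yr = 5.27e+07 m³/yr.
Hydraulic residence time τ = V/Q = 1.62e+08/5.27e+07 = 3.074 yr.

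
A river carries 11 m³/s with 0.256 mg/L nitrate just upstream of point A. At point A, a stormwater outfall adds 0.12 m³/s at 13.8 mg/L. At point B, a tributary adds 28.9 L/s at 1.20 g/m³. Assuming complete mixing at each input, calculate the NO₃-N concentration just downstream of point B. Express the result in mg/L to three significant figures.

After input A: C = (11·0.256 + 0.12·13.8) / 11.12 = 0.4022 mg/L.
28.9 L/s = 0.0289 m³/s.
After input B: C = (11.12·0.4022 + 0.0289·1.2) / 11.15 = 0.4042 mg/L.

0.404 mg/L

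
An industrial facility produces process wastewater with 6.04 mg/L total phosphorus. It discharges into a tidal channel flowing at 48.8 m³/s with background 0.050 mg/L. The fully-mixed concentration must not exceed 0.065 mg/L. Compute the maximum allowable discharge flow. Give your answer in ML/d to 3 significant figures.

Mass balance at complete mixing: C_std·(Q_w + Q_r) = Q_w·C_e + Q_r·C_b.
Rearranging, Q_w = Q_r·(C_std − C_b)/(C_e − C_std) = 48.8·(0.065 − 0.05) / (6.04 − 0.065) = 0.1225 m³/s.
= 10.58 ML/d.

10.6 ML/d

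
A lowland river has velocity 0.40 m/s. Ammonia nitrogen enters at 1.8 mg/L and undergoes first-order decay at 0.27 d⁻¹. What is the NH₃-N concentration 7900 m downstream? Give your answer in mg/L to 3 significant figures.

1.69 mg/L

Travel time t = 7900 m / 0.40 m/s = 7900/0.40 = 1.975e+04 s = 0.2286 d.
First-order decay: C = 1.8·exp(−0.27·0.2286) = 1.8·0.9401 = 1.692 mg/L.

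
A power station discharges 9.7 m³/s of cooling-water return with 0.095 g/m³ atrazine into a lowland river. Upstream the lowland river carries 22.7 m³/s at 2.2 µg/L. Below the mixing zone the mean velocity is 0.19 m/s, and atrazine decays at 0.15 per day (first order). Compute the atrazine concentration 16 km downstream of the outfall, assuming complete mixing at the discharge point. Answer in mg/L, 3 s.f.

2.2 µg/L = 0.0022 mg/L.
After complete mixing, C₀ = (9.7·0.095 + 22.7·0.0022) / 32.4 = 0.02998 mg/L.
Travel time t = 1.6e+04 m / 0.19 m/s = 8.421e+04 s = 0.9747 d.
C = 0.02998·exp(−0.15·0.9747) = 0.02998·0.864 = 0.0259 mg/L.

0.0259 mg/L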